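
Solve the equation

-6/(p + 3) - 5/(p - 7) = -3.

p = -1.3333 or p = 9

Multiply both sides by (p + 3)(p - 7):
-6(p - 7) - 5(p + 3) = -3(p + 3)(p - 7).
Expand and collect terms: -3p^2 + 23p + 36 = 0.
Factor or apply the quadratic formula: p = -1.3333 or p = 9.
Neither value makes a denominator zero (p != -3, p != 7), so both are valid.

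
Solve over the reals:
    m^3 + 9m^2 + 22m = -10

Rearrange: m^3 + 9m^2 + 22m + 10 = 0.
Possible rational roots are divisors of 10. Testing m = -5 gives 0, so (m + 5) is a factor.
Divide: m^3 + 9m^2 + 22m + 10 = (m + 5)(m^2 + 4m + 2).
Apply the quadratic formula to m^2 + 4m + 2 = 0: m = (-4 +/- sqrt(8))/2, i.e. m ~= -0.5858 or m ~= -3.4142.

m = -5 or m = -3.4142 or m = -0.5858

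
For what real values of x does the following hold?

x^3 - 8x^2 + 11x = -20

x = -1 or x = 4 or x = 5

Rearrange: x^3 - 8x^2 + 11x + 20 = 0.
Possible rational roots are divisors of 20. Testing x = 5 gives 0, so (x - 5) is a factor.
Divide: x^3 - 8x^2 + 11x + 20 = (x - 5)(x^2 - 3x - 4).
Factor the quadratic: x = 4 or x = -1.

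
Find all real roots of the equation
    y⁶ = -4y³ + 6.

y = -1.7283 or y = 1.0514

Let u = y³. The equation becomes u² + 4u - 6 = 0.
By the quadratic formula, u = -2 + √(10) or u = -√(10) - 2.
y³ = -2 + √(10) gives y = ∛(-2 + √(10)) ≈ 1.0514.
y³ = -√(10) - 2 gives y = -∛(2 + √(10)) ≈ -1.7283.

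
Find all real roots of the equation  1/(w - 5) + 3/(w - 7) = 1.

w = 5.3542 or w = 10.6458

Multiply both sides by (w - 5)(w - 7):
(w - 7) + 3(w - 5) = (w - 5)(w - 7).
Expand and collect terms: w² - 16w + 57 = 0.
By the quadratic formula, w = (16 ± √28) / 2, so w ≈ 10.6458 or w ≈ 5.3542.
Neither value makes a denominator zero (w ≠ 5, w ≠ 7), so both are valid.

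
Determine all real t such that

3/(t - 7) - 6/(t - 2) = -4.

Multiply both sides by (t - 7)(t - 2):
3(t - 2) - 6(t - 7) = -4(t - 7)(t - 2).
Expand and collect terms: -4t^2 + 39t - 92 = 0.
Factor or apply the quadratic formula: t = 4 or t = 5.75.
Neither value makes a denominator zero (t != 7, t != 2), so both are valid.

t = 4 or t = 5.75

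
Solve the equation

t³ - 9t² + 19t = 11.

Rearrange: t³ - 9t² + 19t - 11 = 0.
Possible rational roots are divisors of -11. Testing t = 1 gives 0, so (t - 1) is a factor.
Divide: t³ - 9t² + 19t - 11 = (t - 1)(t² - 8t + 11).
Apply the quadratic formula to t² - 8t + 11 = 0: t = (8 ± √20)/2, i.e. t ≈ 6.2361 or t ≈ 1.7639.

t = 1 or t = 1.7639 or t = 6.2361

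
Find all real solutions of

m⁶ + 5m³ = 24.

m = -2 or m = 1.4422

Let u = m³. The equation becomes u² + 5u - 24 = 0.
Factor: (u - 3)(u + 8) = 0, so u = 3 or u = -8.
m³ = 3 gives m = ∛(3) ≈ 1.4422.
m³ = -8 gives m = -2.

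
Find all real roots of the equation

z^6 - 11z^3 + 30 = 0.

z = 1.71 or z = 1.8171

Let u = z^3. The equation becomes u^2 - 11u + 30 = 0.
Factor: (u - 6)(u - 5) = 0, so u = 6 or u = 5.
z^3 = 6 gives z = (6)^(1/3) ~= 1.8171.
z^3 = 5 gives z = (5)^(1/3) ~= 1.71.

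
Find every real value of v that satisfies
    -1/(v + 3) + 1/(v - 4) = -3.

v = -2.6491 or v = 3.6491

Multiply both sides by (v + 3)(v - 4):
-(v - 4) + (v + 3) = -3(v + 3)(v - 4).
Expand and collect terms: -3v^2 + 3v + 29 = 0.
By the quadratic formula, v = (-3 +/- sqrt(357)) / -6, so v ~= -2.6491 or v ~= 3.6491.
Neither value makes a denominator zero (v != -3, v != 4), so both are valid.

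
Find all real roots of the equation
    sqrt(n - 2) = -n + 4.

n = 3

Square both sides: n - 2 = (-n + 4)^2.
Expand and rearrange: n^2 - 9n + 18 = 0.
Solving gives n = 6 or n = 3.
Check each candidate in the original equation:
  n = 6: sqrt(4) = 2, while -n + 4 = -2 — extraneous.
  n = 3: sqrt(1) = 1, while -n + 4 = 1 — valid.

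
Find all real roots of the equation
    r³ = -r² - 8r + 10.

Rearrange: r³ + r² + 8r - 10 = 0.
Possible rational roots are divisors of -10. Testing r = 1 gives 0, so (r - 1) is a factor.
Divide: r³ + r² + 8r - 10 = (r - 1)(r² + 2r + 10).
The quadratic r² + 2r + 10 has discriminant -36 < 0, so no further real roots.

r = 1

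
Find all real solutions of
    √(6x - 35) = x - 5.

x = 6 or x = 10

Square both sides: 6x - 35 = (x - 5)².
Expand and rearrange: x² - 16x + 60 = 0.
Solving gives x = 10 or x = 6.
Check each candidate in the original equation:
  x = 10: √(25) = 5, while x - 5 = 5 — valid.
  x = 6: √(1) = 1, while x - 5 = 1 — valid.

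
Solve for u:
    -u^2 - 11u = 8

Rearrange to standard form: -u^2 - 11u - 8 = 0.
Discriminant: (-11)^2 - 4*(-1)*(-8) = 89.
Quadratic formula: u = (11 +/- sqrt(89)) / (-2).
So u = -11/2 - sqrt(89)/2 ~= -10.217 or u = -11/2 + sqrt(89)/2 ~= -0.783.

u = -10.217 or u = -0.783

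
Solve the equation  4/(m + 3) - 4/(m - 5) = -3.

m = -4.164 or m = 6.164

Multiply both sides by (m + 3)(m - 5):
4(m - 5) - 4(m + 3) = -3(m + 3)(m - 5).
Expand and collect terms: -3m² + 6m + 77 = 0.
By the quadratic formula, m = (-6 ± √960) / -6, so m ≈ -4.164 or m ≈ 6.164.
Neither value makes a denominator zero (m ≠ -3, m ≠ 5), so both are valid.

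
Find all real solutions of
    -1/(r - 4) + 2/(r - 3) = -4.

r = 2.5746 or r = 4.1754

Multiply both sides by (r - 4)(r - 3):
-(r - 3) + 2(r - 4) = -4(r - 4)(r - 3).
Expand and collect terms: -4r² + 27r - 43 = 0.
By the quadratic formula, r = (-27 ± √41) / -8, so r ≈ 2.5746 or r ≈ 4.1754.
Neither value makes a denominator zero (r ≠ 4, r ≠ 3), so both are valid.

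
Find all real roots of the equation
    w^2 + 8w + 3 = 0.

Discriminant: (8)^2 - 4*1*3 = 52.
Quadratic formula: w = (-8 +/- sqrt(52)) / 2.
So w = -4 + sqrt(13) ~= -0.3944 or w = -4 - sqrt(13) ~= -7.6056.

w = -7.6056 or w = -0.3944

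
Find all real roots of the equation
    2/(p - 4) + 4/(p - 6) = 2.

p = 4.4384 or p = 8.5616

Multiply both sides by (p - 4)(p - 6):
2(p - 6) + 4(p - 4) = 2(p - 4)(p - 6).
Expand and collect terms: 2p^2 - 26p + 76 = 0.
By the quadratic formula, p = (26 +/- sqrt(68)) / 4, so p ~= 8.5616 or p ~= 4.4384.
Neither value makes a denominator zero (p != 4, p != 6), so both are valid.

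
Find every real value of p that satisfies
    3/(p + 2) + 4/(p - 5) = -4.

Multiply both sides by (p + 2)(p - 5):
3(p - 5) + 4(p + 2) = -4(p + 2)(p - 5).
Expand and collect terms: -4p² + 5p + 47 = 0.
By the quadratic formula, p = (-5 ± √777) / -8, so p ≈ -2.8593 or p ≈ 4.1093.
Neither value makes a denominator zero (p ≠ -2, p ≠ 5), so both are valid.

p = -2.8593 or p = 4.1093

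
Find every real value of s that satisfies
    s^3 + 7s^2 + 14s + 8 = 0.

Possible rational roots are divisors of 8. Testing s = -1 gives 0, so (s + 1) is a factor.
Divide: s^3 + 7s^2 + 14s + 8 = (s + 1)(s^2 + 6s + 8).
Factor the quadratic: s = -2 or s = -4.

s = -4 or s = -2 or s = -1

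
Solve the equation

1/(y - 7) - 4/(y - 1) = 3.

y = -0.2749 or y = 7.2749

Multiply both sides by (y - 7)(y - 1):
(y - 1) - 4(y - 7) = 3(y - 7)(y - 1).
Expand and collect terms: 3y² - 21y - 6 = 0.
By the quadratic formula, y = (21 ± √513) / 6, so y ≈ 7.2749 or y ≈ -0.2749.
Neither value makes a denominator zero (y ≠ 7, y ≠ 1), so both are valid.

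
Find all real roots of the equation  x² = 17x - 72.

x = 8 or x = 9

Bring every term to one side: x² - 17x + 72 = 0.
Factor: (x - 8)(x - 9) = 0.
So x = 8 or x = 9.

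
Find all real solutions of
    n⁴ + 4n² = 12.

Let u = n². The equation becomes u² + 4u - 12 = 0.
Factor: (u + 6)(u - 2) = 0, so u = -6 or u = 2.
n² = -6 < 0 has no real solution.
n² = 2 gives n = ±√(2) ≈ ±1.4142.

n = -1.4142 or n = 1.4142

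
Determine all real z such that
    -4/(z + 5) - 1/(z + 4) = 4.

Multiply both sides by (z + 5)(z + 4):
-4(z + 4) - (z + 5) = 4(z + 5)(z + 4).
Expand and collect terms: 4z² + 41z + 101 = 0.
By the quadratic formula, z = (-41 ± √65) / 8, so z ≈ -4.1172 or z ≈ -6.1328.
Neither value makes a denominator zero (z ≠ -5, z ≠ -4), so both are valid.

z = -6.1328 or z = -4.1172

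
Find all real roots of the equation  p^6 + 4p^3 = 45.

Let u = p^3. The equation becomes u^2 + 4u - 45 = 0.
Factor: (u + 9)(u - 5) = 0, so u = -9 or u = 5.
p^3 = -9 gives p = -(9)^(1/3) ~= -2.0801.
p^3 = 5 gives p = (5)^(1/3) ~= 1.71.

p = -2.0801 or p = 1.71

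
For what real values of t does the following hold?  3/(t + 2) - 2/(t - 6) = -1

Multiply both sides by (t + 2)(t - 6):
3(t - 6) - 2(t + 2) = -(t + 2)(t - 6).
Expand and collect terms: -t^2 + 3t + 34 = 0.
By the quadratic formula, t = (-3 +/- sqrt(145)) / -2, so t ~= -4.5208 or t ~= 7.5208.
Neither value makes a denominator zero (t != -2, t != 6), so both are valid.

t = -4.5208 or t = 7.5208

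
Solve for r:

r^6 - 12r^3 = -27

r = 1.4422 or r = 2.0801

Let u = r^3. The equation becomes u^2 - 12u + 27 = 0.
Factor: (u - 9)(u - 3) = 0, so u = 9 or u = 3.
r^3 = 9 gives r = (9)^(1/3) ~= 2.0801.
r^3 = 3 gives r = (3)^(1/3) ~= 1.4422.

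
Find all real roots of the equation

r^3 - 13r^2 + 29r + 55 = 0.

Possible rational roots are divisors of 55. Testing r = 5 gives 0, so (r - 5) is a factor.
Divide: r^3 - 13r^2 + 29r + 55 = (r - 5)(r^2 - 8r - 11).
Apply the quadratic formula to r^2 - 8r - 11 = 0: r = (8 +/- sqrt(108))/2, i.e. r ~= 9.1962 or r ~= -1.1962.

r = -1.1962 or r = 5 or r = 9.1962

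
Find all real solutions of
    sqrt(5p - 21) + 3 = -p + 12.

p = 6

Isolate the radical: sqrt(5p - 21) = -p + 9.
Square both sides: 5p - 21 = (-p + 9)^2.
Expand and rearrange: p^2 - 23p + 102 = 0.
Solving gives p = 17 or p = 6.
Check each candidate in the original equation:
  p = 17: sqrt(64) = 8, while -p + 9 = -8 — extraneous.
  p = 6: sqrt(9) = 3, while -p + 9 = 3 — valid.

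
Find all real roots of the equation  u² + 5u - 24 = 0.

Factor: (u - 3)(u + 8) = 0.
So u = 3 or u = -8.

u = -8 or u = 3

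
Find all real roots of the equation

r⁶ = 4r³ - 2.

r = 0.8367 or r = 1.5058

Let u = r³. The equation becomes u² - 4u + 2 = 0.
By the quadratic formula, u = √(2) + 2 or u = 2 - √(2).
r³ = √(2) + 2 gives r = ∛(√(2) + 2) ≈ 1.5058.
r³ = 2 - √(2) gives r = ∛(2 - √(2)) ≈ 0.8367.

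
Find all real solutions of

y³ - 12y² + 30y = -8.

Rearrange: y³ - 12y² + 30y + 8 = 0.
Possible rational roots are divisors of 8. Testing y = 4 gives 0, so (y - 4) is a factor.
Divide: y³ - 12y² + 30y + 8 = (y - 4)(y² - 8y - 2).
Apply the quadratic formula to y² - 8y - 2 = 0: y = (8 ± √72)/2, i.e. y ≈ 8.2426 or y ≈ -0.2426.

y = -0.2426 or y = 4 or y = 8.2426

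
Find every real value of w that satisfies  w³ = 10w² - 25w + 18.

w = 1.3542 or w = 2 or w = 6.6458

Rearrange: w³ - 10w² + 25w - 18 = 0.
Possible rational roots are divisors of -18. Testing w = 2 gives 0, so (w - 2) is a factor.
Divide: w³ - 10w² + 25w - 18 = (w - 2)(w² - 8w + 9).
Apply the quadratic formula to w² - 8w + 9 = 0: w = (8 ± √28)/2, i.e. w ≈ 6.6458 or w ≈ 1.3542.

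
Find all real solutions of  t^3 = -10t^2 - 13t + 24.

t = -8 or t = -3 or t = 1

Rearrange: t^3 + 10t^2 + 13t - 24 = 0.
Possible rational roots are divisors of -24. Testing t = -3 gives 0, so (t + 3) is a factor.
Divide: t^3 + 10t^2 + 13t - 24 = (t + 3)(t^2 + 7t - 8).
Factor the quadratic: t = 1 or t = -8.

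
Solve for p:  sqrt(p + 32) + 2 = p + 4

Isolate the radical: sqrt(p + 32) = p + 2.
Square both sides: p + 32 = (p + 2)^2.
Expand and rearrange: p^2 + 3p - 28 = 0.
Solving gives p = 4 or p = -7.
Check each candidate in the original equation:
  p = 4: sqrt(36) = 6, while p + 2 = 6 — valid.
  p = -7: sqrt(25) = 5, while p + 2 = -5 — extraneous.

p = 4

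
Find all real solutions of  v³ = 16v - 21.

Rearrange: v³ - 16v + 21 = 0.
Possible rational roots are divisors of 21. Testing v = 3 gives 0, so (v - 3) is a factor.
Divide: v³ - 16v + 21 = (v - 3)(v² + 3v - 7).
Apply the quadratic formula to v² + 3v - 7 = 0: v = (-3 ± √37)/2, i.e. v ≈ 1.5414 or v ≈ -4.5414.

v = -4.5414 or v = 1.5414 or v = 3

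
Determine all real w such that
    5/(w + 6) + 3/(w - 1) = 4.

w = -4.8912 or w = 1.8912

Multiply both sides by (w + 6)(w - 1):
5(w - 1) + 3(w + 6) = 4(w + 6)(w - 1).
Expand and collect terms: 4w² + 12w - 37 = 0.
By the quadratic formula, w = (-12 ± √736) / 8, so w ≈ 1.8912 or w ≈ -4.8912.
Neither value makes a denominator zero (w ≠ -6, w ≠ 1), so both are valid.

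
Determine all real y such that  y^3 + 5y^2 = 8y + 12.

y = -6 or y = -1 or y = 2

Rearrange: y^3 + 5y^2 - 8y - 12 = 0.
Possible rational roots are divisors of -12. Testing y = -1 gives 0, so (y + 1) is a factor.
Divide: y^3 + 5y^2 - 8y - 12 = (y + 1)(y^2 + 4y - 12).
Factor the quadratic: y = 2 or y = -6.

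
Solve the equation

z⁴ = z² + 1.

Let u = z². The equation becomes u² - u - 1 = 0.
By the quadratic formula, u = 1/2 + √(5)/2 or u = 1/2 - √(5)/2.
z² = 1/2 + √(5)/2 gives z = ±√(1/2 + √(5)/2) ≈ ±1.272.
z² = 1/2 - √(5)/2 < 0 has no real solution.

z = -1.272 or z = 1.272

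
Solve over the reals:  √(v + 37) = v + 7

v = -1

Square both sides: v + 37 = (v + 7)².
Expand and rearrange: v² + 13v + 12 = 0.
Solving gives v = -1 or v = -12.
Check each candidate in the original equation:
  v = -1: √(36) = 6, while v + 7 = 6 — valid.
  v = -12: √(25) = 5, while v + 7 = -5 — extraneous.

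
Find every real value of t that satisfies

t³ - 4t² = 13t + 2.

Rearrange: t³ - 4t² - 13t - 2 = 0.
Possible rational roots are divisors of -2. Testing t = -2 gives 0, so (t + 2) is a factor.
Divide: t³ - 4t² - 13t - 2 = (t + 2)(t² - 6t - 1).
Apply the quadratic formula to t² - 6t - 1 = 0: t = (6 ± √40)/2, i.e. t ≈ 6.1623 or t ≈ -0.1623.

t = -2 or t = -0.1623 or t = 6.1623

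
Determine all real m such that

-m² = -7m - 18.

m = -2 or m = 9

Bring every term to one side: -m² + 7m + 18 = 0.
Factor: -1(m + 2)(m - 9) = 0.
So m = -2 or m = 9.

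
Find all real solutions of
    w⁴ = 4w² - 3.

w = -1.7321 or w = -1 or w = 1 or w = 1.7321

Let u = w². The equation becomes u² - 4u + 3 = 0.
Factor: (u - 1)(u - 3) = 0, so u = 1 or u = 3.
w² = 1 gives w = ±1.
w² = 3 gives w = ±√(3) ≈ ±1.7321.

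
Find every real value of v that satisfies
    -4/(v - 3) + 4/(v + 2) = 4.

v = -0.618 or v = 1.618

Multiply both sides by (v - 3)(v + 2):
-4(v + 2) + 4(v - 3) = 4(v - 3)(v + 2).
Expand and collect terms: 4v^2 - 4v - 4 = 0.
By the quadratic formula, v = (4 +/- sqrt(80)) / 8, so v ~= 1.618 or v ~= -0.618.
Neither value makes a denominator zero (v != 3, v != -2), so both are valid.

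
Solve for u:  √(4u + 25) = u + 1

Square both sides: 4u + 25 = (u + 1)².
Expand and rearrange: u² - 2u - 24 = 0.
Solving gives u = 6 or u = -4.
Check each candidate in the original equation:
  u = 6: √(49) = 7, while u + 1 = 7 — valid.
  u = -4: √(9) = 3, while u + 1 = -3 — extraneous.

u = 6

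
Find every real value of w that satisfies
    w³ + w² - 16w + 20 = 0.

w = -5 or w = 2

Possible rational roots are divisors of 20. Testing w = -5 gives 0, so (w + 5) is a factor.
Divide: w³ + w² - 16w + 20 = (w + 5)(w² - 4w + 4).
The quadratic has the repeated root w = 2.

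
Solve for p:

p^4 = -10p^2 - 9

Let u = p^2. The equation becomes u^2 + 10u + 9 = 0.
Factor: (u + 9)(u + 1) = 0, so u = -9 or u = -1.
p^2 = -9 < 0 has no real solution.
p^2 = -1 < 0 has no real solution.

No real solutions.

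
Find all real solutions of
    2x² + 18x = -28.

Bring every term to one side: 2x² + 18x + 28 = 0.
Factor: 2(x + 7)(x + 2) = 0.
So x = -7 or x = -2.

x = -7 or x = -2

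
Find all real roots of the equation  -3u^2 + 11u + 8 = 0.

Discriminant: (11)^2 - 4*(-3)*8 = 217.
Quadratic formula: u = (-11 +/- sqrt(217)) / (-6).
So u = 11/6 - sqrt(217)/6 ~= -0.6218 or u = 11/6 + sqrt(217)/6 ~= 4.2885.

u = -0.6218 or u = 4.2885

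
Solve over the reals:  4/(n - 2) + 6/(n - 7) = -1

Multiply both sides by (n - 2)(n - 7):
4(n - 7) + 6(n - 2) = -(n - 2)(n - 7).
Expand and collect terms: -n^2 - n + 26 = 0.
By the quadratic formula, n = (1 +/- sqrt(105)) / -2, so n ~= -5.6235 or n ~= 4.6235.
Neither value makes a denominator zero (n != 2, n != 7), so both are valid.

n = -5.6235 or n = 4.6235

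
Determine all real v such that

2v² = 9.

v = -2.1213 or v = 2.1213

Rearrange to standard form: 2v² - 9 = 0.
Discriminant: (0)² − 4·2·(-9) = 72.
Quadratic formula: v = (0 ± √72) / 4.
So v = 3·√(2)/2 ≈ 2.1213 or v = -3·√(2)/2 ≈ -2.1213.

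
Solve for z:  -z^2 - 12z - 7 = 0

z = -11.3852 or z = -0.6148

Discriminant: (-12)^2 - 4*(-1)*(-7) = 116.
Quadratic formula: z = (12 +/- sqrt(116)) / (-2).
So z = -6 - sqrt(29) ~= -11.3852 or z = -6 + sqrt(29) ~= -0.6148.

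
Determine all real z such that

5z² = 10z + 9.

Rearrange to standard form: 5z² - 10z - 9 = 0.
Discriminant: (-10)² − 4·5·(-9) = 280.
Quadratic formula: z = (10 ± √280) / 10.
So z = 1 + √(70)/5 ≈ 2.6733 or z = 1 - √(70)/5 ≈ -0.6733.

z = -0.6733 or z = 2.6733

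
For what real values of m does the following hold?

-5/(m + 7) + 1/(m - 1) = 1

m = -11.6332 or m = 1.6332

Multiply both sides by (m + 7)(m - 1):
-5(m - 1) + (m + 7) = (m + 7)(m - 1).
Expand and collect terms: m^2 + 10m - 19 = 0.
By the quadratic formula, m = (-10 +/- sqrt(176)) / 2, so m ~= 1.6332 or m ~= -11.6332.
Neither value makes a denominator zero (m != -7, m != 1), so both are valid.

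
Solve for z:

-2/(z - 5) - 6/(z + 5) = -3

Multiply both sides by (z - 5)(z + 5):
-2(z + 5) - 6(z - 5) = -3(z - 5)(z + 5).
Expand and collect terms: -3z² + 8z + 55 = 0.
By the quadratic formula, z = (-8 ± √724) / -6, so z ≈ -3.1512 or z ≈ 5.8179.
Neither value makes a denominator zero (z ≠ 5, z ≠ -5), so both are valid.

z = -3.1512 or z = 5.8179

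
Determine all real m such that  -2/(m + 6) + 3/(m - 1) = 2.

m = -6.8394 or m = 2.3394

Multiply both sides by (m + 6)(m - 1):
-2(m - 1) + 3(m + 6) = 2(m + 6)(m - 1).
Expand and collect terms: 2m^2 + 9m - 32 = 0.
By the quadratic formula, m = (-9 +/- sqrt(337)) / 4, so m ~= 2.3394 or m ~= -6.8394.
Neither value makes a denominator zero (m != -6, m != 1), so both are valid.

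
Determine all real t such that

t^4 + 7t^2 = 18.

t = -1.4142 or t = 1.4142

Let u = t^2. The equation becomes u^2 + 7u - 18 = 0.
Factor: (u - 2)(u + 9) = 0, so u = 2 or u = -9.
t^2 = 2 gives t = +/-sqrt(2) ~= +/-1.4142.
t^2 = -9 < 0 has no real solution.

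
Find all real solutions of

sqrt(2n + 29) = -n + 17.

Square both sides: 2n + 29 = (-n + 17)^2.
Expand and rearrange: n^2 - 36n + 260 = 0.
Solving gives n = 26 or n = 10.
Check each candidate in the original equation:
  n = 26: sqrt(81) = 9, while -n + 17 = -9 — extraneous.
  n = 10: sqrt(49) = 7, while -n + 17 = 7 — valid.

n = 10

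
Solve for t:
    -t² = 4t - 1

Rearrange to standard form: -t² - 4t + 1 = 0.
Discriminant: (-4)² − 4·(-1)·1 = 20.
Quadratic formula: t = (4 ± √20) / (-2).
So t = -√(5) - 2 ≈ -4.2361 or t = -2 + √(5) ≈ 0.2361.

t = -4.2361 or t = 0.2361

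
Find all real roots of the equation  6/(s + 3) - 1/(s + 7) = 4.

s = -7.184 or s = -1.566

Multiply both sides by (s + 3)(s + 7):
6(s + 7) - (s + 3) = 4(s + 3)(s + 7).
Expand and collect terms: 4s² + 35s + 45 = 0.
By the quadratic formula, s = (-35 ± √505) / 8, so s ≈ -1.566 or s ≈ -7.184.
Neither value makes a denominator zero (s ≠ -3, s ≠ -7), so both are valid.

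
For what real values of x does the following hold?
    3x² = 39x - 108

Bring every term to one side: 3x² - 39x + 108 = 0.
Factor: 3(x - 4)(x - 9) = 0.
So x = 4 or x = 9.

x = 4 or x = 9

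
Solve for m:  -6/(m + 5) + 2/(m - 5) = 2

m = -7.7823 or m = 5.7823

Multiply both sides by (m + 5)(m - 5):
-6(m - 5) + 2(m + 5) = 2(m + 5)(m - 5).
Expand and collect terms: 2m^2 + 4m - 90 = 0.
By the quadratic formula, m = (-4 +/- sqrt(736)) / 4, so m ~= 5.7823 or m ~= -7.7823.
Neither value makes a denominator zero (m != -5, m != 5), so both are valid.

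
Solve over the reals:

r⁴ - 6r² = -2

Let u = r². The equation becomes u² - 6u + 2 = 0.
By the quadratic formula, u = √(7) + 3 or u = 3 - √(7).
r² = √(7) + 3 gives r = ±√(√(7) + 3) ≈ ±2.3761.
r² = 3 - √(7) gives r = ±√(3 - √(7)) ≈ ±0.5952.

r = -2.3761 or r = -0.5952 or r = 0.5952 or r = 2.3761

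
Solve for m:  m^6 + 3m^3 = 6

Let u = m^3. The equation becomes u^2 + 3u - 6 = 0.
By the quadratic formula, u = -3/2 + sqrt(33)/2 or u = -sqrt(33)/2 - 3/2.
m^3 = -3/2 + sqrt(33)/2 gives m = (-3/2 + sqrt(33)/2)^(1/3) ~= 1.1113.
m^3 = -sqrt(33)/2 - 3/2 gives m = -(3/2 + sqrt(33)/2)^(1/3) ~= -1.6352.

m = -1.6352 or m = 1.1113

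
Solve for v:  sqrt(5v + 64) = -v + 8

Square both sides: 5v + 64 = (-v + 8)^2.
Expand and rearrange: v^2 - 21v = 0.
Solving gives v = 21 or v = 0.
Check each candidate in the original equation:
  v = 21: sqrt(169) = 13, while -v + 8 = -13 — extraneous.
  v = 0: sqrt(64) = 8, while -v + 8 = 8 — valid.

v = 0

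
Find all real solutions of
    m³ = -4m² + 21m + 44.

m = -6.2361 or m = -1.7639 or m = 4

Rearrange: m³ + 4m² - 21m - 44 = 0.
Possible rational roots are divisors of -44. Testing m = 4 gives 0, so (m - 4) is a factor.
Divide: m³ + 4m² - 21m - 44 = (m - 4)(m² + 8m + 11).
Apply the quadratic formula to m² + 8m + 11 = 0: m = (-8 ± √20)/2, i.e. m ≈ -1.7639 or m ≈ -6.2361.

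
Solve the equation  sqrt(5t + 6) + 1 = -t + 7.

t = 2

Isolate the radical: sqrt(5t + 6) = -t + 6.
Square both sides: 5t + 6 = (-t + 6)^2.
Expand and rearrange: t^2 - 17t + 30 = 0.
Solving gives t = 15 or t = 2.
Check each candidate in the original equation:
  t = 15: sqrt(81) = 9, while -t + 6 = -9 — extraneous.
  t = 2: sqrt(16) = 4, while -t + 6 = 4 — valid.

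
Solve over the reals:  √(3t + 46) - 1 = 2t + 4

Isolate the radical: √(3t + 46) = 2t + 5.
Square both sides: 3t + 46 = (2t + 5)².
Expand and rearrange: 4t² + 17t - 21 = 0.
Solving gives t = 1 or t = -5.25.
Check each candidate in the original equation:
  t = 1: √(49) = 7, while 2t + 5 = 7 — valid.
  t = -5.25: √(30.25) = 5.5, while 2t + 5 = -5.5 — extraneous.

t = 1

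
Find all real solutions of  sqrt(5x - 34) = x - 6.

Square both sides: 5x - 34 = (x - 6)^2.
Expand and rearrange: x^2 - 17x + 70 = 0.
Solving gives x = 10 or x = 7.
Check each candidate in the original equation:
  x = 10: sqrt(16) = 4, while x - 6 = 4 — valid.
  x = 7: sqrt(1) = 1, while x - 6 = 1 — valid.

x = 7 or x = 10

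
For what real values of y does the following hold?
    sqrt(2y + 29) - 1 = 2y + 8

y = -2

Isolate the radical: sqrt(2y + 29) = 2y + 9.
Square both sides: 2y + 29 = (2y + 9)^2.
Expand and rearrange: 4y^2 + 34y + 52 = 0.
Solving gives y = -2 or y = -6.5.
Check each candidate in the original equation:
  y = -2: sqrt(25) = 5, while 2y + 9 = 5 — valid.
  y = -6.5: sqrt(16) = 4, while 2y + 9 = -4 — extraneous.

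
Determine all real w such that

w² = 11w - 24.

w = 3 or w = 8

Bring every term to one side: w² - 11w + 24 = 0.
Factor: (w - 3)(w - 8) = 0.
So w = 3 or w = 8.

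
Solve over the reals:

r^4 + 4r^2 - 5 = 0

Let u = r^2. The equation becomes u^2 + 4u - 5 = 0.
Factor: (u - 1)(u + 5) = 0, so u = 1 or u = -5.
r^2 = 1 gives r = +/-1.
r^2 = -5 < 0 has no real solution.

r = -1 or r = 1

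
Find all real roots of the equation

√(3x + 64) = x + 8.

Square both sides: 3x + 64 = (x + 8)².
Expand and rearrange: x² + 13x = 0.
Solving gives x = 0 or x = -13.
Check each candidate in the original equation:
  x = 0: √(64) = 8, while x + 8 = 8 — valid.
  x = -13: √(25) = 5, while x + 8 = -5 — extraneous.

x = 0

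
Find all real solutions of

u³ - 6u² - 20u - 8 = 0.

Possible rational roots are divisors of -8. Testing u = -2 gives 0, so (u + 2) is a factor.
Divide: u³ - 6u² - 20u - 8 = (u + 2)(u² - 8u - 4).
Apply the quadratic formula to u² - 8u - 4 = 0: u = (8 ± √80)/2, i.e. u ≈ 8.4721 or u ≈ -0.4721.

u = -2 or u = -0.4721 or u = 8.4721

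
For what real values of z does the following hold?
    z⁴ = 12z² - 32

z = -2.8284 or z = -2 or z = 2 or z = 2.8284

Let u = z². The equation becomes u² - 12u + 32 = 0.
Factor: (u - 4)(u - 8) = 0, so u = 4 or u = 8.
z² = 4 gives z = ±2.
z² = 8 gives z = ±2·√(2) ≈ ±2.8284.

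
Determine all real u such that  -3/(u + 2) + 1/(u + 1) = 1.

Multiply both sides by (u + 2)(u + 1):
-3(u + 1) + (u + 2) = (u + 2)(u + 1).
Expand and collect terms: u² + 5u + 3 = 0.
By the quadratic formula, u = (-5 ± √13) / 2, so u ≈ -0.6972 or u ≈ -4.3028.
Neither value makes a denominator zero (u ≠ -2, u ≠ -1), so both are valid.

u = -4.3028 or u = -0.6972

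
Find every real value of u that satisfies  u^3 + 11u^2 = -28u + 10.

u = -6.3166 or u = -5 or u = 0.3166

Rearrange: u^3 + 11u^2 + 28u - 10 = 0.
Possible rational roots are divisors of -10. Testing u = -5 gives 0, so (u + 5) is a factor.
Divide: u^3 + 11u^2 + 28u - 10 = (u + 5)(u^2 + 6u - 2).
Apply the quadratic formula to u^2 + 6u - 2 = 0: u = (-6 +/- sqrt(44))/2, i.e. u ~= 0.3166 or u ~= -6.3166.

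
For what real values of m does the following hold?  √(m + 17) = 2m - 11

Square both sides: m + 17 = (2m - 11)².
Expand and rearrange: 4m² - 45m + 104 = 0.
Solving gives m = 8 or m = 3.25.
Check each candidate in the original equation:
  m = 8: √(25) = 5, while 2m - 11 = 5 — valid.
  m = 3.25: √(20.25) = 4.5, while 2m - 11 = -4.5 — extraneous.

m = 8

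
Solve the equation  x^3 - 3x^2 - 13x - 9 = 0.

x = -1.6056 or x = -1 or x = 5.6056

Possible rational roots are divisors of -9. Testing x = -1 gives 0, so (x + 1) is a factor.
Divide: x^3 - 3x^2 - 13x - 9 = (x + 1)(x^2 - 4x - 9).
Apply the quadratic formula to x^2 - 4x - 9 = 0: x = (4 +/- sqrt(52))/2, i.e. x ~= 5.6056 or x ~= -1.6056.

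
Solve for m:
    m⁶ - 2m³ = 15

Let u = m³. The equation becomes u² - 2u - 15 = 0.
Factor: (u - 5)(u + 3) = 0, so u = 5 or u = -3.
m³ = 5 gives m = ∛(5) ≈ 1.71.
m³ = -3 gives m = -∛(3) ≈ -1.4422.

m = -1.4422 or m = 1.71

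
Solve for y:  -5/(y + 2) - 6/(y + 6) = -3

Multiply both sides by (y + 2)(y + 6):
-5(y + 6) - 6(y + 2) = -3(y + 2)(y + 6).
Expand and collect terms: -3y² - 13y + 6 = 0.
By the quadratic formula, y = (13 ± √241) / -6, so y ≈ -4.754 or y ≈ 0.4207.
Neither value makes a denominator zero (y ≠ -2, y ≠ -6), so both are valid.

y = -4.754 or y = 0.4207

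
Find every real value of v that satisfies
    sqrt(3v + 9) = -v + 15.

Square both sides: 3v + 9 = (-v + 15)^2.
Expand and rearrange: v^2 - 33v + 216 = 0.
Solving gives v = 24 or v = 9.
Check each candidate in the original equation:
  v = 24: sqrt(81) = 9, while -v + 15 = -9 — extraneous.
  v = 9: sqrt(36) = 6, while -v + 15 = 6 — valid.

v = 9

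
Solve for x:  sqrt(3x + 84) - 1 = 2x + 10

x = -1

Isolate the radical: sqrt(3x + 84) = 2x + 11.
Square both sides: 3x + 84 = (2x + 11)^2.
Expand and rearrange: 4x^2 + 41x + 37 = 0.
Solving gives x = -1 or x = -9.25.
Check each candidate in the original equation:
  x = -1: sqrt(81) = 9, while 2x + 11 = 9 — valid.
  x = -9.25: sqrt(56.25) = 7.5, while 2x + 11 = -7.5 — extraneous.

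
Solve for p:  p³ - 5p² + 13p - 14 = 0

Possible rational roots are divisors of -14. Testing p = 2 gives 0, so (p - 2) is a factor.
Divide: p³ - 5p² + 13p - 14 = (p - 2)(p² - 3p + 7).
The quadratic p² - 3p + 7 has discriminant -19 < 0, so no further real roots.

p = 2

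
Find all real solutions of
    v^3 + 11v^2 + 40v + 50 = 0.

v = -5

Possible rational roots are divisors of 50. Testing v = -5 gives 0, so (v + 5) is a factor.
Divide: v^3 + 11v^2 + 40v + 50 = (v + 5)(v^2 + 6v + 10).
The quadratic v^2 + 6v + 10 has discriminant -4 < 0, so no further real roots.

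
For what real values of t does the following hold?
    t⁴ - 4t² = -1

Let u = t². The equation becomes u² - 4u + 1 = 0.
By the quadratic formula, u = √(3) + 2 or u = 2 - √(3).
t² = √(3) + 2 gives t = ±√(√(3) + 2) ≈ ±1.9319.
t² = 2 - √(3) gives t = ±√(2 - √(3)) ≈ ±0.5176.

t = -1.9319 or t = -0.5176 or t = 0.5176 or t = 1.9319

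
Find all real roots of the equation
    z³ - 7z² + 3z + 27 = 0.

z = -1.6056 or z = 3 or z = 5.6056

Possible rational roots are divisors of 27. Testing z = 3 gives 0, so (z - 3) is a factor.
Divide: z³ - 7z² + 3z + 27 = (z - 3)(z² - 4z - 9).
Apply the quadratic formula to z² - 4z - 9 = 0: z = (4 ± √52)/2, i.e. z ≈ 5.6056 or z ≈ -1.6056.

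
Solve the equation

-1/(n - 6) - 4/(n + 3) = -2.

n = -1.131 or n = 6.631

Multiply both sides by (n - 6)(n + 3):
-(n + 3) - 4(n - 6) = -2(n - 6)(n + 3).
Expand and collect terms: -2n² + 11n + 15 = 0.
By the quadratic formula, n = (-11 ± √241) / -4, so n ≈ -1.131 or n ≈ 6.631.
Neither value makes a denominator zero (n ≠ 6, n ≠ -3), so both are valid.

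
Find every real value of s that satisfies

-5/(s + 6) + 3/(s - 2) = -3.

s = -4 or s = 0.6667

Multiply both sides by (s + 6)(s - 2):
-5(s - 2) + 3(s + 6) = -3(s + 6)(s - 2).
Expand and collect terms: -3s² - 10s + 8 = 0.
Factor or apply the quadratic formula: s = -4 or s = 0.6667.
Neither value makes a denominator zero (s ≠ -6, s ≠ 2), so both are valid.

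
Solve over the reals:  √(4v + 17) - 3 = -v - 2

Isolate the radical: √(4v + 17) = -v + 1.
Square both sides: 4v + 17 = (-v + 1)².
Expand and rearrange: v² - 6v - 16 = 0.
Solving gives v = 8 or v = -2.
Check each candidate in the original equation:
  v = 8: √(49) = 7, while -v + 1 = -7 — extraneous.
  v = -2: √(9) = 3, while -v + 1 = 3 — valid.

v = -2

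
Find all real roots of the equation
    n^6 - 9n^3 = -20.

n = 1.5874 or n = 1.71

Let u = n^3. The equation becomes u^2 - 9u + 20 = 0.
Factor: (u - 4)(u - 5) = 0, so u = 4 or u = 5.
n^3 = 4 gives n = (4)^(1/3) ~= 1.5874.
n^3 = 5 gives n = (5)^(1/3) ~= 1.71.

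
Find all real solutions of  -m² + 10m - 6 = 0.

m = 0.6411 or m = 9.3589

Discriminant: (10)² − 4·(-1)·(-6) = 76.
Quadratic formula: m = (-10 ± √76) / (-2).
So m = 5 - √(19) ≈ 0.6411 or m = √(19) + 5 ≈ 9.3589.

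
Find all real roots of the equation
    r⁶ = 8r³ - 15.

r = 1.4422 or r = 1.71

Let u = r³. The equation becomes u² - 8u + 15 = 0.
Factor: (u - 3)(u - 5) = 0, so u = 3 or u = 5.
r³ = 3 gives r = ∛(3) ≈ 1.4422.
r³ = 5 gives r = ∛(5) ≈ 1.71.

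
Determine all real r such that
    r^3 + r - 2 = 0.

Possible rational roots are divisors of -2. Testing r = 1 gives 0, so (r - 1) is a factor.
Divide: r^3 + r - 2 = (r - 1)(r^2 + r + 2).
The quadratic r^2 + r + 2 has discriminant -7 < 0, so no further real roots.

r = 1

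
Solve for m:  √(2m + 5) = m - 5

Square both sides: 2m + 5 = (m - 5)².
Expand and rearrange: m² - 12m + 20 = 0.
Solving gives m = 10 or m = 2.
Check each candidate in the original equation:
  m = 10: √(25) = 5, while m - 5 = 5 — valid.
  m = 2: √(9) = 3, while m - 5 = -3 — extraneous.

m = 10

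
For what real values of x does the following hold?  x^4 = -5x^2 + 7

Let u = x^2. The equation becomes u^2 + 5u - 7 = 0.
By the quadratic formula, u = -5/2 + sqrt(53)/2 or u = -sqrt(53)/2 - 5/2.
x^2 = -5/2 + sqrt(53)/2 gives x = +/-sqrt(-5/2 + sqrt(53)/2) ~= +/-1.0677.
x^2 = -sqrt(53)/2 - 5/2 < 0 has no real solution.

x = -1.0677 or x = 1.0677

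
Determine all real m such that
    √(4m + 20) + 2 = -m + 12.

m = 4

Isolate the radical: √(4m + 20) = -m + 10.
Square both sides: 4m + 20 = (-m + 10)².
Expand and rearrange: m² - 24m + 80 = 0.
Solving gives m = 20 or m = 4.
Check each candidate in the original equation:
  m = 20: √(100) = 10, while -m + 10 = -10 — extraneous.
  m = 4: √(36) = 6, while -m + 10 = 6 — valid.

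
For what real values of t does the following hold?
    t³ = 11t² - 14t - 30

Rearrange: t³ - 11t² + 14t + 30 = 0.
Possible rational roots are divisors of 30. Testing t = 3 gives 0, so (t - 3) is a factor.
Divide: t³ - 11t² + 14t + 30 = (t - 3)(t² - 8t - 10).
Apply the quadratic formula to t² - 8t - 10 = 0: t = (8 ± √104)/2, i.e. t ≈ 9.099 or t ≈ -1.099.

t = -1.099 or t = 3 or t = 9.099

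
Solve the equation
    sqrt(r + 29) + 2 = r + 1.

r = 7

Isolate the radical: sqrt(r + 29) = r - 1.
Square both sides: r + 29 = (r - 1)^2.
Expand and rearrange: r^2 - 3r - 28 = 0.
Solving gives r = 7 or r = -4.
Check each candidate in the original equation:
  r = 7: sqrt(36) = 6, while r - 1 = 6 — valid.
  r = -4: sqrt(25) = 5, while r - 1 = -5 — extraneous.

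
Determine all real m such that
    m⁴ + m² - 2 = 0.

Let u = m². The equation becomes u² + u - 2 = 0.
Factor: (u + 2)(u - 1) = 0, so u = -2 or u = 1.
m² = -2 < 0 has no real solution.
m² = 1 gives m = ±1.

m = -1 or m = 1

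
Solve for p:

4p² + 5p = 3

Rearrange to standard form: 4p² + 5p - 3 = 0.
Discriminant: (5)² − 4·4·(-3) = 73.
Quadratic formula: p = (-5 ± √73) / 8.
So p = -5/8 + √(73)/8 ≈ 0.443 or p = -√(73)/8 - 5/8 ≈ -1.693.

p = -1.693 or p = 0.443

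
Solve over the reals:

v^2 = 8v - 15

v = 3 or v = 5

Bring every term to one side: v^2 - 8v + 15 = 0.
Factor: (v - 3)(v - 5) = 0.
So v = 3 or v = 5.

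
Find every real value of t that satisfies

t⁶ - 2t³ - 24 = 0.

Let u = t³. The equation becomes u² - 2u - 24 = 0.
Factor: (u - 6)(u + 4) = 0, so u = 6 or u = -4.
t³ = 6 gives t = ∛(6) ≈ 1.8171.
t³ = -4 gives t = -∛(4) ≈ -1.5874.

t = -1.5874 or t = 1.8171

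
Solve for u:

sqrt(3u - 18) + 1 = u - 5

u = 6 or u = 9

Isolate the radical: sqrt(3u - 18) = u - 6.
Square both sides: 3u - 18 = (u - 6)^2.
Expand and rearrange: u^2 - 15u + 54 = 0.
Solving gives u = 9 or u = 6.
Check each candidate in the original equation:
  u = 9: sqrt(9) = 3, while u - 6 = 3 — valid.
  u = 6: sqrt(0) = 0, while u - 6 = 0 — valid.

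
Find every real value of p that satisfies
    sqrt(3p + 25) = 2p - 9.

p = 8

Square both sides: 3p + 25 = (2p - 9)^2.
Expand and rearrange: 4p^2 - 39p + 56 = 0.
Solving gives p = 8 or p = 1.75.
Check each candidate in the original equation:
  p = 8: sqrt(49) = 7, while 2p - 9 = 7 — valid.
  p = 1.75: sqrt(30.25) = 5.5, while 2p - 9 = -5.5 — extraneous.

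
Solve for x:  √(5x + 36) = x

Square both sides: 5x + 36 = (x)².
Expand and rearrange: x² - 5x - 36 = 0.
Solving gives x = 9 or x = -4.
Check each candidate in the original equation:
  x = 9: √(81) = 9, while x = 9 — valid.
  x = -4: √(16) = 4, while x = -4 — extraneous.

x = 9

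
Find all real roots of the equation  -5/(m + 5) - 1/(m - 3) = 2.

Multiply both sides by (m + 5)(m - 3):
-5(m - 3) - (m + 5) = 2(m + 5)(m - 3).
Expand and collect terms: 2m^2 + 10m - 40 = 0.
By the quadratic formula, m = (-10 +/- sqrt(420)) / 4, so m ~= 2.6235 or m ~= -7.6235.
Neither value makes a denominator zero (m != -5, m != 3), so both are valid.

m = -7.6235 or m = 2.6235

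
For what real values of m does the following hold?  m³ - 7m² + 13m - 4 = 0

m = 0.382 or m = 2.618 or m = 4

Possible rational roots are divisors of -4. Testing m = 4 gives 0, so (m - 4) is a factor.
Divide: m³ - 7m² + 13m - 4 = (m - 4)(m² - 3m + 1).
Apply the quadratic formula to m² - 3m + 1 = 0: m = (3 ± √5)/2, i.e. m ≈ 2.618 or m ≈ 0.382.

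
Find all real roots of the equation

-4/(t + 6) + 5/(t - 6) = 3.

t = -7.1837 or t = 7.517

Multiply both sides by (t + 6)(t - 6):
-4(t - 6) + 5(t + 6) = 3(t + 6)(t - 6).
Expand and collect terms: 3t^2 - t - 162 = 0.
By the quadratic formula, t = (1 +/- sqrt(1945)) / 6, so t ~= 7.517 or t ~= -7.1837.
Neither value makes a denominator zero (t != -6, t != 6), so both are valid.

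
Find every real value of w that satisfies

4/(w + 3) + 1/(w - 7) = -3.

Multiply both sides by (w + 3)(w - 7):
4(w - 7) + (w + 3) = -3(w + 3)(w - 7).
Expand and collect terms: -3w² + 7w + 88 = 0.
By the quadratic formula, w = (-7 ± √1105) / -6, so w ≈ -4.3736 or w ≈ 6.7069.
Neither value makes a denominator zero (w ≠ -3, w ≠ 7), so both are valid.

w = -4.3736 or w = 6.7069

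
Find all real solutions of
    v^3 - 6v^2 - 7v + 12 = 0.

v = -1.772 or v = 1 or v = 6.772

Possible rational roots are divisors of 12. Testing v = 1 gives 0, so (v - 1) is a factor.
Divide: v^3 - 6v^2 - 7v + 12 = (v - 1)(v^2 - 5v - 12).
Apply the quadratic formula to v^2 - 5v - 12 = 0: v = (5 +/- sqrt(73))/2, i.e. v ~= 6.772 or v ~= -1.772.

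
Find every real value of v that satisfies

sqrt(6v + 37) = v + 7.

Square both sides: 6v + 37 = (v + 7)^2.
Expand and rearrange: v^2 + 8v + 12 = 0.
Solving gives v = -2 or v = -6.
Check each candidate in the original equation:
  v = -2: sqrt(25) = 5, while v + 7 = 5 — valid.
  v = -6: sqrt(1) = 1, while v + 7 = 1 — valid.

v = -6 or v = -2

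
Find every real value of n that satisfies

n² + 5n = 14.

Bring every term to one side: n² + 5n - 14 = 0.
Factor: (n + 7)(n - 2) = 0.
So n = -7 or n = 2.

n = -7 or n = 2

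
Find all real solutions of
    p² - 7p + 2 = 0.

Discriminant: (-7)² − 4·1·2 = 41.
Quadratic formula: p = (7 ± √41) / 2.
So p = √(41)/2 + 7/2 ≈ 6.7016 or p = 7/2 - √(41)/2 ≈ 0.2984.

p = 0.2984 or p = 6.7016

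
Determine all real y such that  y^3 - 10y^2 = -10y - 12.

y = -0.6904 or y = 2 or y = 8.6904

Rearrange: y^3 - 10y^2 + 10y + 12 = 0.
Possible rational roots are divisors of 12. Testing y = 2 gives 0, so (y - 2) is a factor.
Divide: y^3 - 10y^2 + 10y + 12 = (y - 2)(y^2 - 8y - 6).
Apply the quadratic formula to y^2 - 8y - 6 = 0: y = (8 +/- sqrt(88))/2, i.e. y ~= 8.6904 or y ~= -0.6904.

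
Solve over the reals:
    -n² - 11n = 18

n = -9 or n = -2

Bring every term to one side: -n² - 11n - 18 = 0.
Factor: -1(n + 2)(n + 9) = 0.
So n = -2 or n = -9.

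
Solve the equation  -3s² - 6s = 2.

s = -1.5774 or s = -0.4226

Rearrange to standard form: -3s² - 6s - 2 = 0.
Discriminant: (-6)² − 4·(-3)·(-2) = 12.
Quadratic formula: s = (6 ± √12) / (-6).
So s = -1 - √(3)/3 ≈ -1.5774 or s = -1 + √(3)/3 ≈ -0.4226.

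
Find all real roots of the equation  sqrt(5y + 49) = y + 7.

y = 0

Square both sides: 5y + 49 = (y + 7)^2.
Expand and rearrange: y^2 + 9y = 0.
Solving gives y = 0 or y = -9.
Check each candidate in the original equation:
  y = 0: sqrt(49) = 7, while y + 7 = 7 — valid.
  y = -9: sqrt(4) = 2, while y + 7 = -2 — extraneous.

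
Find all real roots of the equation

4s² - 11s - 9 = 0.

s = -0.6599 or s = 3.4099

Discriminant: (-11)² − 4·4·(-9) = 265.
Quadratic formula: s = (11 ± √265) / 8.
So s = 11/8 + √(265)/8 ≈ 3.4099 or s = 11/8 - √(265)/8 ≈ -0.6599.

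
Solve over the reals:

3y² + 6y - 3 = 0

y = -2.4142 or y = 0.4142

Discriminant: (6)² − 4·3·(-3) = 72.
Quadratic formula: y = (-6 ± √72) / 6.
So y = -1 + √(2) ≈ 0.4142 or y = -√(2) - 1 ≈ -2.4142.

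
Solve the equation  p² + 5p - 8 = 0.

Discriminant: (5)² − 4·1·(-8) = 57.
Quadratic formula: p = (-5 ± √57) / 2.
So p = -5/2 + √(57)/2 ≈ 1.2749 or p = -√(57)/2 - 5/2 ≈ -6.2749.

p = -6.2749 or p = 1.2749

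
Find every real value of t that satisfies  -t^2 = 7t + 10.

Bring every term to one side: -t^2 - 7t - 10 = 0.
Factor: -1(t + 5)(t + 2) = 0.
So t = -5 or t = -2.

t = -5 or t = -2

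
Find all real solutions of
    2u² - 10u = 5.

Rearrange to standard form: 2u² - 10u - 5 = 0.
Discriminant: (-10)² − 4·2·(-5) = 140.
Quadratic formula: u = (10 ± √140) / 4.
So u = 5/2 + √(35)/2 ≈ 5.458 or u = 5/2 - √(35)/2 ≈ -0.458.

u = -0.458 or u = 5.458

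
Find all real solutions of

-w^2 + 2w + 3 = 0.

w = -1 or w = 3

Factor: -1(w - 3)(w + 1) = 0.
So w = 3 or w = -1.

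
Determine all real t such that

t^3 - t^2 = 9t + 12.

Rearrange: t^3 - t^2 - 9t - 12 = 0.
Possible rational roots are divisors of -12. Testing t = 4 gives 0, so (t - 4) is a factor.
Divide: t^3 - t^2 - 9t - 12 = (t - 4)(t^2 + 3t + 3).
The quadratic t^2 + 3t + 3 has discriminant -3 < 0, so no further real roots.

t = 4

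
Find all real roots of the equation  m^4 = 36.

Let u = m^2. The equation becomes u^2 - 36 = 0.
Factor: (u + 6)(u - 6) = 0, so u = -6 or u = 6.
m^2 = -6 < 0 has no real solution.
m^2 = 6 gives m = +/-sqrt(6) ~= +/-2.4495.

m = -2.4495 or m = 2.4495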